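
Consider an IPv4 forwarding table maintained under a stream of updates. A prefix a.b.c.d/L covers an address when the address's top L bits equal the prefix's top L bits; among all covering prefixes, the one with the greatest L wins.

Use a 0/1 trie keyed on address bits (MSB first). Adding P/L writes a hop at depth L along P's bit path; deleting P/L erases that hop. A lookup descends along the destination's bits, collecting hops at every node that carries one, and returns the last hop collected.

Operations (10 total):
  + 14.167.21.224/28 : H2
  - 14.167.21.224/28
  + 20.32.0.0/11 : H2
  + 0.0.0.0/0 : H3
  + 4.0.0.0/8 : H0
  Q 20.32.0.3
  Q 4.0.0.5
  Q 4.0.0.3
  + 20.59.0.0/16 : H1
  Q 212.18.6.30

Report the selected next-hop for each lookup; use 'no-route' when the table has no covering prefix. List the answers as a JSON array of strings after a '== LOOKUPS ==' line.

Process each operation:
  + 14.167.21.224/28 (H2) depth=28
  del 14.167.21.224/28 (clear depth 28)
  + 20.32.0.0/11 (H2) depth=11
  + 0.0.0.0/0 (H3) depth=0
  + 4.0.0.0/8 (H0) depth=8
  ? 20.32.0.3  path d0:H3→d1:-→d2:-→d3:-→d4:-→d5:-→d6:-→d7:-→d8:-→d9:-→d10:-→d11:H2  best=H2
  ? 4.0.0.5  path d0:H3→d1:-→d2:-→d3:-→d4:-→d5:-→d6:-→d7:-→d8:H0  best=H0
  ? 4.0.0.3  path d0:H3→d1:-→d2:-→d3:-→d4:-→d5:-→d6:-→d7:-→d8:H0  best=H0
  + 20.59.0.0/16 (H1) depth=16
  ? 212.18.6.30  path d0:H3  best=H3

== LOOKUPS ==
["H2","H0","H0","H3"]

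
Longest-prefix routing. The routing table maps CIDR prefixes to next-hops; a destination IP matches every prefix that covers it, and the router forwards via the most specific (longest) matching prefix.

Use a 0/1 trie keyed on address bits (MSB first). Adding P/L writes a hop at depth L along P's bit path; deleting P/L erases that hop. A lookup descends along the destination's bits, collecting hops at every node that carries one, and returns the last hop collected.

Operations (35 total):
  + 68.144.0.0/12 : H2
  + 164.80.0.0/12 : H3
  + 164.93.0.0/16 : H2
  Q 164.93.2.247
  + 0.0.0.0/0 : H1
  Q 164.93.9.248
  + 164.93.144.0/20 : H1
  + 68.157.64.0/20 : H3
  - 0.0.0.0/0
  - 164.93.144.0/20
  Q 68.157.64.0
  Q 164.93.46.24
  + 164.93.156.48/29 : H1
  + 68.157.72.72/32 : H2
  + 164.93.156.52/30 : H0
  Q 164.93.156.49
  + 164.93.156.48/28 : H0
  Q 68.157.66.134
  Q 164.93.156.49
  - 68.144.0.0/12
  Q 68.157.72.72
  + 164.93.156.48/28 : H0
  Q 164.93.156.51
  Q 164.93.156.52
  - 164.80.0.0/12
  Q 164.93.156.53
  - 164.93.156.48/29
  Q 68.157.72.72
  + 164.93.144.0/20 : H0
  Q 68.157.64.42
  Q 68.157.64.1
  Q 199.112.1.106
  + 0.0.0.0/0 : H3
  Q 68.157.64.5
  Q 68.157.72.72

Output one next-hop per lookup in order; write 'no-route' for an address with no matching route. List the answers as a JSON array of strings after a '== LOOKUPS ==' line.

Apply in order:
  add 68.144.0.0/12 -> H2 at depth 12
  add 164.80.0.0/12 -> H3 at depth 12
  add 164.93.0.0/16 -> H2 at depth 16
  ? 164.93.2.247  path d0:-→d1:-→d2:-→d3:-→d4:-→d5:-→d6:-→d7:-→d8:-→d9:-→d10:-→d11:-→d12:H3→d13:-→d14:-→d15:-→d16:H2  best=H2
  add 0.0.0.0/0 -> H1 at depth 0
  ? 164.93.9.248  path d0:H1→d1:-→d2:-→d3:-→d4:-→d5:-→d6:-→d7:-→d8:-→d9:-→d10:-→d11:-→d12:H3→d13:-→d14:-→d15:-→d16:H2  best=H2
  add 164.93.144.0/20 -> H1 at depth 20
  add 68.157.64.0/20 -> H3 at depth 20
  - 0.0.0.0/0 clear@0
  - 164.93.144.0/20 clear@20
  ? 68.157.64.0  path d0:-→d1:-→d2:-→d3:-→d4:-→d5:-→d6:-→d7:-→d8:-→d9:-→d10:-→d11:-→d12:H2→d13:-→d14:-→d15:-→d16:-→d17:-→d18:-→d19:-→d20:H3  best=H3
  ? 164.93.46.24  path d0:-→d1:-→d2:-→d3:-→d4:-→d5:-→d6:-→d7:-→d8:-→d9:-→d10:-→d11:-→d12:H3→d13:-→d14:-→d15:-→d16:H2  best=H2
  add 164.93.156.48/29 -> H1 at depth 29
  add 68.157.72.72/32 -> H2 at depth 32
  add 164.93.156.52/30 -> H0 at depth 30
  ? 164.93.156.49  path d0:-→d1:-→d2:-→d3:-→d4:-→d5:-→d6:-→d7:-→d8:-→d9:-→d10:-→d11:-→d12:H3→d13:-→d14:-→d15:-→d16:H2→d17:-→d18:-→d19:-→d20:-→d21:-→d22:-→d23:-→d24:-→d25:-→d26:-→d27:-→d28:-→d29:H1  best=H1
  add 164.93.156.48/28 -> H0 at depth 28
  ? 68.157.66.134  path d0:-→d1:-→d2:-→d3:-→d4:-→d5:-→d6:-→d7:-→d8:-→d9:-→d10:-→d11:-→d12:H2→d13:-→d14:-→d15:-→d16:-→d17:-→d18:-→d19:-→d20:H3  best=H3
  ? 164.93.156.49  path d0:-→d1:-→d2:-→d3:-→d4:-→d5:-→d6:-→d7:-→d8:-→d9:-→d10:-→d11:-→d12:H3→d13:-→d14:-→d15:-→d16:H2→d17:-→d18:-→d19:-→d20:-→d21:-→d22:-→d23:-→d24:-→d25:-→d26:-→d27:-→d28:H0→d29:H1  best=H1
  - 68.144.0.0/12 clear@12
  ? 68.157.72.72  path d0:-→d1:-→d2:-→d3:-→d4:-→d5:-→d6:-→d7:-→d8:-→d9:-→d10:-→d11:-→d12:-→d13:-→d14:-→d15:-→d16:-→d17:-→d18:-→d19:-→d20:H3→d21:-→d22:-→d23:-→d24:-→d25:-→d26:-→d27:-→d28:-→d29:-→d30:-→d31:-→d32:H2  best=H2
  add 164.93.156.48/28 -> H0 at depth 28
  ? 164.93.156.51  path d0:-→d1:-→d2:-→d3:-→d4:-→d5:-→d6:-→d7:-→d8:-→d9:-→d10:-→d11:-→d12:H3→d13:-→d14:-→d15:-→d16:H2→d17:-→d18:-→d19:-→d20:-→d21:-→d22:-→d23:-→d24:-→d25:-→d26:-→d27:-→d28:H0→d29:H1  best=H1
  ? 164.93.156.52  path d0:-→d1:-→d2:-→d3:-→d4:-→d5:-→d6:-→d7:-→d8:-→d9:-→d10:-→d11:-→d12:H3→d13:-→d14:-→d15:-→d16:H2→d17:-→d18:-→d19:-→d20:-→d21:-→d22:-→d23:-→d24:-→d25:-→d26:-→d27:-→d28:H0→d29:H1→d30:H0  best=H0
  - 164.80.0.0/12 clear@12
  ? 164.93.156.53  path d0:-→d1:-→d2:-→d3:-→d4:-→d5:-→d6:-→d7:-→d8:-→d9:-→d10:-→d11:-→d12:-→d13:-→d14:-→d15:-→d16:H2→d17:-→d18:-→d19:-→d20:-→d21:-→d22:-→d23:-→d24:-→d25:-→d26:-→d27:-→d28:H0→d29:H1→d30:H0  best=H0
  - 164.93.156.48/29 clear@29
  ? 68.157.72.72  path d0:-→d1:-→d2:-→d3:-→d4:-→d5:-→d6:-→d7:-→d8:-→d9:-→d10:-→d11:-→d12:-→d13:-→d14:-→d15:-→d16:-→d17:-→d18:-→d19:-→d20:H3→d21:-→d22:-→d23:-→d24:-→d25:-→d26:-→d27:-→d28:-→d29:-→d30:-→d31:-→d32:H2  best=H2
  add 164.93.144.0/20 -> H0 at depth 20
  ? 68.157.64.42  path d0:-→d1:-→d2:-→d3:-→d4:-→d5:-→d6:-→d7:-→d8:-→d9:-→d10:-→d11:-→d12:-→d13:-→d14:-→d15:-→d16:-→d17:-→d18:-→d19:-→d20:H3  best=H3
  ? 68.157.64.1  path d0:-→d1:-→d2:-→d3:-→d4:-→d5:-→d6:-→d7:-→d8:-→d9:-→d10:-→d11:-→d12:-→d13:-→d14:-→d15:-→d16:-→d17:-→d18:-→d19:-→d20:H3  best=H3
  ? 199.112.1.106  path d0:-→d1:-  best=no-route
  add 0.0.0.0/0 -> H3 at depth 0
  ? 68.157.64.5  path d0:H3→d1:-→d2:-→d3:-→d4:-→d5:-→d6:-→d7:-→d8:-→d9:-→d10:-→d11:-→d12:-→d13:-→d14:-→d15:-→d16:-→d17:-→d18:-→d19:-→d20:H3  best=H3
  ? 68.157.72.72  path d0:H3→d1:-→d2:-→d3:-→d4:-→d5:-→d6:-→d7:-→d8:-→d9:-→d10:-→d11:-→d12:-→d13:-→d14:-→d15:-→d16:-→d17:-→d18:-→d19:-→d20:H3→d21:-→d22:-→d23:-→d24:-→d25:-→d26:-→d27:-→d28:-→d29:-→d30:-→d31:-→d32:H2  best=H2

== LOOKUPS ==
["H2","H2","H3","H2","H1","H3","H1","H2","H1","H0","H0","H2","H3","H3","no-route","H3","H2"]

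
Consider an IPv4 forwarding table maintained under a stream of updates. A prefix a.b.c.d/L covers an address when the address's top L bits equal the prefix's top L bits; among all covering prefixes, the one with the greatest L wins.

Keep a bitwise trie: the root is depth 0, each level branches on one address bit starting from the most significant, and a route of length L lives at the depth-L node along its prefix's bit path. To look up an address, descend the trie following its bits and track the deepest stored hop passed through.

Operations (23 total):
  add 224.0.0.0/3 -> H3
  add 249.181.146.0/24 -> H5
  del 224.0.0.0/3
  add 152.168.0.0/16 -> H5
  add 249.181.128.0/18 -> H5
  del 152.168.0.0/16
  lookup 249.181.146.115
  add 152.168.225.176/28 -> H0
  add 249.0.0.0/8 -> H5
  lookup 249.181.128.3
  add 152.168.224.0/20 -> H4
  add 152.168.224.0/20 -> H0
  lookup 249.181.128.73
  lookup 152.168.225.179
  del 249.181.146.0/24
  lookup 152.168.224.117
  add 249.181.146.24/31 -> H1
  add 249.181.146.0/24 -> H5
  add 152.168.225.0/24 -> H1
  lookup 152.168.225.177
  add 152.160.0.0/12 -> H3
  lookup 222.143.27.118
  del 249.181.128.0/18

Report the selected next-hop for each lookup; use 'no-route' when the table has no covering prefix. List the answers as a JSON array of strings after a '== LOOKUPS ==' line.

Trace:
  add 224.0.0.0/3 -> H3 at depth 3
  add 249.181.146.0/24 -> H5 at depth 24
  del 224.0.0.0/3 (clear depth 3)
  add 152.168.0.0/16 -> H5 at depth 16
  add 249.181.128.0/18 -> H5 at depth 18
  del 152.168.0.0/16 (clear depth 16)
  Q 249.181.146.115: descend 111110011011010110010010 ; hops seen [H5,H5] ; pick H5
  add 152.168.225.176/28 -> H0 at depth 28
  add 249.0.0.0/8 -> H5 at depth 8
  Q 249.181.128.3: descend 1111100110110101100 ; hops seen [H5,H5] ; pick H5
  add 152.168.224.0/20 -> H4 at depth 20
  add 152.168.224.0/20 -> H0 at depth 20
  Q 249.181.128.73: descend 1111100110110101100 ; hops seen [H5,H5] ; pick H5
  Q 152.168.225.179: descend 1001100010101000111000011011 ; hops seen [H0,H0] ; pick H0
  del 249.181.146.0/24 (clear depth 24)
  Q 152.168.224.117: descend 10011000101010001110000 ; hops seen [H0] ; pick H0
  add 249.181.146.24/31 -> H1 at depth 31
  add 249.181.146.0/24 -> H5 at depth 24
  add 152.168.225.0/24 -> H1 at depth 24
  Q 152.168.225.177: descend 1001100010101000111000011011 ; hops seen [H0,H1,H0] ; pick H0
  add 152.160.0.0/12 -> H3 at depth 12
  Q 222.143.27.118: descend 11 ; hops seen [∅] ; pick no-route
  del 249.181.128.0/18 (clear depth 18)

== LOOKUPS ==
["H5","H5","H5","H0","H0","H0","no-route"]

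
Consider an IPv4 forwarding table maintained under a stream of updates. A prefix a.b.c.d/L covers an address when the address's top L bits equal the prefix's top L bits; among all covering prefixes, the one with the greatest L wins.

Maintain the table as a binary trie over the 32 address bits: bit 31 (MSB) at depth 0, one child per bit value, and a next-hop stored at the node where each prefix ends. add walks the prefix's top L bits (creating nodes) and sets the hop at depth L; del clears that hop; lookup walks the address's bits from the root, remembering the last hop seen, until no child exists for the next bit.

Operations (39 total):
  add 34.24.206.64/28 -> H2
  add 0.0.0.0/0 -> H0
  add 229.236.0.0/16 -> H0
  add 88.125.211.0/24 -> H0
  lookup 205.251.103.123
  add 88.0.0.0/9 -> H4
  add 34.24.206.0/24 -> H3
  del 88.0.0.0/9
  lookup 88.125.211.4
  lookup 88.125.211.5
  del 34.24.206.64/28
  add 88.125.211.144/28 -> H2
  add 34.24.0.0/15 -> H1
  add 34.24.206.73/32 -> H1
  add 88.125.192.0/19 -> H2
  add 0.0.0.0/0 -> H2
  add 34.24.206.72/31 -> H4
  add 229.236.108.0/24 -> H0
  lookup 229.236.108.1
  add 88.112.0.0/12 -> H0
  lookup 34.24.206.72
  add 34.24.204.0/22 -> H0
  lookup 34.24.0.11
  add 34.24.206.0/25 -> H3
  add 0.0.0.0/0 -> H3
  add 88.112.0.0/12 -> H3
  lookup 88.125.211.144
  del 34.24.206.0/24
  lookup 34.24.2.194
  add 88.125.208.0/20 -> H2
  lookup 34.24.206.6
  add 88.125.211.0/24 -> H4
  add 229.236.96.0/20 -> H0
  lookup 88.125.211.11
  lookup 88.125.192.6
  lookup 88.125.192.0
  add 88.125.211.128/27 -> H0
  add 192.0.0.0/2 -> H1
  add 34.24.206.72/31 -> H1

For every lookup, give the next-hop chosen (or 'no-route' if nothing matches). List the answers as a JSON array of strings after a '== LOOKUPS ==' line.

Trace:
  + 34.24.206.64/28 (H2) depth=28
  + 0.0.0.0/0 (H0) depth=0
  + 229.236.0.0/16 (H0) depth=16
  + 88.125.211.0/24 (H0) depth=24
  Q 205.251.103.123: descend 11 ; hops seen [H0] ; pick H0
  + 88.0.0.0/9 (H4) depth=9
  + 34.24.206.0/24 (H3) depth=24
  del 88.0.0.0/9 (clear depth 9)
  Q 88.125.211.4: descend 010110000111110111010011 ; hops seen [H0,H0] ; pick H0
  Q 88.125.211.5: descend 010110000111110111010011 ; hops seen [H0,H0] ; pick H0
  del 34.24.206.64/28 (clear depth 28)
  + 88.125.211.144/28 (H2) depth=28
  + 34.24.0.0/15 (H1) depth=15
  + 34.24.206.73/32 (H1) depth=32
  + 88.125.192.0/19 (H2) depth=19
  + 0.0.0.0/0 (H2) depth=0
  + 34.24.206.72/31 (H4) depth=31
  + 229.236.108.0/24 (H0) depth=24
  Q 229.236.108.1: descend 111001011110110001101100 ; hops seen [H2,H0,H0] ; pick H0
  + 88.112.0.0/12 (H0) depth=12
  Q 34.24.206.72: descend 0010001000011000110011100100100 ; hops seen [H2,H1,H3,H4] ; pick H4
  + 34.24.204.0/22 (H0) depth=22
  Q 34.24.0.11: descend 0010001000011000 ; hops seen [H2,H1] ; pick H1
  + 34.24.206.0/25 (H3) depth=25
  + 0.0.0.0/0 (H3) depth=0
  + 88.112.0.0/12 (H3) depth=12
  Q 88.125.211.144: descend 0101100001111101110100111001 ; hops seen [H3,H3,H2,H0,H2] ; pick H2
  del 34.24.206.0/24 (clear depth 24)
  Q 34.24.2.194: descend 0010001000011000 ; hops seen [H3,H1] ; pick H1
  + 88.125.208.0/20 (H2) depth=20
  Q 34.24.206.6: descend 0010001000011000110011100 ; hops seen [H3,H1,H0,H3] ; pick H3
  + 88.125.211.0/24 (H4) depth=24
  + 229.236.96.0/20 (H0) depth=20
  Q 88.125.211.11: descend 010110000111110111010011 ; hops seen [H3,H3,H2,H2,H4] ; pick H4
  Q 88.125.192.6: descend 0101100001111101110 ; hops seen [H3,H3,H2] ; pick H2
  Q 88.125.192.0: descend 0101100001111101110 ; hops seen [H3,H3,H2] ; pick H2
  + 88.125.211.128/27 (H0) depth=27
  + 192.0.0.0/2 (H1) depth=2
  + 34.24.206.72/31 (H1) depth=31

== LOOKUPS ==
["H0","H0","H0","H0","H4","H1","H2","H1","H3","H4","H2","H2"]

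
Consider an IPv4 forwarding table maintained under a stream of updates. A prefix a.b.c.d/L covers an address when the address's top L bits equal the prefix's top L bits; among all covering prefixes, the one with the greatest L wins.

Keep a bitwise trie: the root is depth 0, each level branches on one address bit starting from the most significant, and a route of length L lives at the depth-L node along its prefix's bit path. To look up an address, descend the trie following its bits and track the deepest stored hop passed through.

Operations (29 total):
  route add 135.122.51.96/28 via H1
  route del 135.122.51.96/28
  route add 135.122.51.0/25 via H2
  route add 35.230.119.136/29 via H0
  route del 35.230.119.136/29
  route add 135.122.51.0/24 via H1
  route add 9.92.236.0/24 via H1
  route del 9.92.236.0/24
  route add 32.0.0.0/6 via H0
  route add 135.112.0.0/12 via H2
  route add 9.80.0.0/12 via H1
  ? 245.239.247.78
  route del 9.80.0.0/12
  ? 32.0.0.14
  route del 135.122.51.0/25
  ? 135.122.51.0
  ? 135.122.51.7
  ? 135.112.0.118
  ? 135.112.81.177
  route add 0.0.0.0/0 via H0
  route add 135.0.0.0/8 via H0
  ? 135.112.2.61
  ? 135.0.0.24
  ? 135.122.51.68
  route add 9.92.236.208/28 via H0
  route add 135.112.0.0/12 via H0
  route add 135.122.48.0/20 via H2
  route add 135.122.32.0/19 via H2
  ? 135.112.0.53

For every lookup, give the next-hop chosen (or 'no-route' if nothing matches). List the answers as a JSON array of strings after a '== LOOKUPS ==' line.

Trace:
  add 135.122.51.96/28 -> H1 at depth 28
  del 135.122.51.96/28 (clear depth 28)
  add 135.122.51.0/25 -> H2 at depth 25
  add 35.230.119.136/29 -> H0 at depth 29
  del 35.230.119.136/29 (clear depth 29)
  add 135.122.51.0/24 -> H1 at depth 24
  add 9.92.236.0/24 -> H1 at depth 24
  del 9.92.236.0/24 (clear depth 24)
  add 32.0.0.0/6 -> H0 at depth 6
  add 135.112.0.0/12 -> H2 at depth 12
  add 9.80.0.0/12 -> H1 at depth 12
  ? 245.239.247.78  path d0:-→d1:-  best=no-route
  del 9.80.0.0/12 (clear depth 12)
  ? 32.0.0.14  path d0:-→d1:-→d2:-→d3:-→d4:-→d5:-→d6:H0  best=H0
  del 135.122.51.0/25 (clear depth 25)
  ? 135.122.51.0  path d0:-→d1:-→d2:-→d3:-→d4:-→d5:-→d6:-→d7:-→d8:-→d9:-→d10:-→d11:-→d12:H2→d13:-→d14:-→d15:-→d16:-→d17:-→d18:-→d19:-→d20:-→d21:-→d22:-→d23:-→d24:H1→d25:-  best=H1
  ? 135.122.51.7  path d0:-→d1:-→d2:-→d3:-→d4:-→d5:-→d6:-→d7:-→d8:-→d9:-→d10:-→d11:-→d12:H2→d13:-→d14:-→d15:-→d16:-→d17:-→d18:-→d19:-→d20:-→d21:-→d22:-→d23:-→d24:H1→d25:-  best=H1
  ? 135.112.0.118  path d0:-→d1:-→d2:-→d3:-→d4:-→d5:-→d6:-→d7:-→d8:-→d9:-→d10:-→d11:-→d12:H2  best=H2
  ? 135.112.81.177  path d0:-→d1:-→d2:-→d3:-→d4:-→d5:-→d6:-→d7:-→d8:-→d9:-→d10:-→d11:-→d12:H2  best=H2
  add 0.0.0.0/0 -> H0 at depth 0
  add 135.0.0.0/8 -> H0 at depth 8
  ? 135.112.2.61  path d0:H0→d1:-→d2:-→d3:-→d4:-→d5:-→d6:-→d7:-→d8:H0→d9:-→d10:-→d11:-→d12:H2  best=H2
  ? 135.0.0.24  path d0:H0→d1:-→d2:-→d3:-→d4:-→d5:-→d6:-→d7:-→d8:H0→d9:-  best=H0
  ? 135.122.51.68  path d0:H0→d1:-→d2:-→d3:-→d4:-→d5:-→d6:-→d7:-→d8:H0→d9:-→d10:-→d11:-→d12:H2→d13:-→d14:-→d15:-→d16:-→d17:-→d18:-→d19:-→d20:-→d21:-→d22:-→d23:-→d24:H1→d25:-→d26:-  best=H1
  add 9.92.236.208/28 -> H0 at depth 28
  add 135.112.0.0/12 -> H0 at depth 12
  add 135.122.48.0/20 -> H2 at depth 20
  add 135.122.32.0/19 -> H2 at depth 19
  ? 135.112.0.53  path d0:H0→d1:-→d2:-→d3:-→d4:-→d5:-→d6:-→d7:-→d8:H0→d9:-→d10:-→d11:-→d12:H0  best=H0

== LOOKUPS ==
["no-route","H0","H1","H1","H2","H2","H2","H0","H1","H0"]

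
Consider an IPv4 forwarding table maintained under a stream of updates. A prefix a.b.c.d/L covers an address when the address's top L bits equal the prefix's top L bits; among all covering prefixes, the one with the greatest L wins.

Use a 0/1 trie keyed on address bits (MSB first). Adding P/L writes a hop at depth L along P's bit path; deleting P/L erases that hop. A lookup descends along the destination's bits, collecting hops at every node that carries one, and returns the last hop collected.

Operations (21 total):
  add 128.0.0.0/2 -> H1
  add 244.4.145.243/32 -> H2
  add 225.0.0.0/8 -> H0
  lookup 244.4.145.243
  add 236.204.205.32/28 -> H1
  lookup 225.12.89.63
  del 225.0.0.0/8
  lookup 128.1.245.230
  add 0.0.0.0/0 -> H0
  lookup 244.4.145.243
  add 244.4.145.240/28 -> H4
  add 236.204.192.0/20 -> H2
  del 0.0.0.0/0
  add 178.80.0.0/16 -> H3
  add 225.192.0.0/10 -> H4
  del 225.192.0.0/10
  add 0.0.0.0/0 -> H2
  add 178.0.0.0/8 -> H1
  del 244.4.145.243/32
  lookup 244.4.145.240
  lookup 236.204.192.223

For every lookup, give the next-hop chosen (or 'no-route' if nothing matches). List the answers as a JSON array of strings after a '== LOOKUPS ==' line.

Apply in order:
  + 128.0.0.0/2 (H1) depth=2
  + 244.4.145.243/32 (H2) depth=32
  + 225.0.0.0/8 (H0) depth=8
  ? 244.4.145.243  path d0:-→d1:-→d2:-→d3:-→d4:-→d5:-→d6:-→d7:-→d8:-→d9:-→d10:-→d11:-→d12:-→d13:-→d14:-→d15:-→d16:-→d17:-→d18:-→d19:-→d20:-→d21:-→d22:-→d23:-→d24:-→d25:-→d26:-→d27:-→d28:-→d29:-→d30:-→d31:-→d32:H2  best=H2
  + 236.204.205.32/28 (H1) depth=28
  ? 225.12.89.63  path d0:-→d1:-→d2:-→d3:-→d4:-→d5:-→d6:-→d7:-→d8:H0  best=H0
  del 225.0.0.0/8 (clear depth 8)
  ? 128.1.245.230  path d0:-→d1:-→d2:H1  best=H1
  + 0.0.0.0/0 (H0) depth=0
  ? 244.4.145.243  path d0:H0→d1:-→d2:-→d3:-→d4:-→d5:-→d6:-→d7:-→d8:-→d9:-→d10:-→d11:-→d12:-→d13:-→d14:-→d15:-→d16:-→d17:-→d18:-→d19:-→d20:-→d21:-→d22:-→d23:-→d24:-→d25:-→d26:-→d27:-→d28:-→d29:-→d30:-→d31:-→d32:H2  best=H2
  + 244.4.145.240/28 (H4) depth=28
  + 236.204.192.0/20 (H2) depth=20
  del 0.0.0.0/0 (clear depth 0)
  + 178.80.0.0/16 (H3) depth=16
  + 225.192.0.0/10 (H4) depth=10
  del 225.192.0.0/10 (clear depth 10)
  + 0.0.0.0/0 (H2) depth=0
  + 178.0.0.0/8 (H1) depth=8
  del 244.4.145.243/32 (clear depth 32)
  ? 244.4.145.240  path d0:H2→d1:-→d2:-→d3:-→d4:-→d5:-→d6:-→d7:-→d8:-→d9:-→d10:-→d11:-→d12:-→d13:-→d14:-→d15:-→d16:-→d17:-→d18:-→d19:-→d20:-→d21:-→d22:-→d23:-→d24:-→d25:-→d26:-→d27:-→d28:H4→d29:-→d30:-  best=H4
  ? 236.204.192.223  path d0:H2→d1:-→d2:-→d3:-→d4:-→d5:-→d6:-→d7:-→d8:-→d9:-→d10:-→d11:-→d12:-→d13:-→d14:-→d15:-→d16:-→d17:-→d18:-→d19:-→d20:H2  best=H2

== LOOKUPS ==
["H2","H0","H1","H2","H4","H2"]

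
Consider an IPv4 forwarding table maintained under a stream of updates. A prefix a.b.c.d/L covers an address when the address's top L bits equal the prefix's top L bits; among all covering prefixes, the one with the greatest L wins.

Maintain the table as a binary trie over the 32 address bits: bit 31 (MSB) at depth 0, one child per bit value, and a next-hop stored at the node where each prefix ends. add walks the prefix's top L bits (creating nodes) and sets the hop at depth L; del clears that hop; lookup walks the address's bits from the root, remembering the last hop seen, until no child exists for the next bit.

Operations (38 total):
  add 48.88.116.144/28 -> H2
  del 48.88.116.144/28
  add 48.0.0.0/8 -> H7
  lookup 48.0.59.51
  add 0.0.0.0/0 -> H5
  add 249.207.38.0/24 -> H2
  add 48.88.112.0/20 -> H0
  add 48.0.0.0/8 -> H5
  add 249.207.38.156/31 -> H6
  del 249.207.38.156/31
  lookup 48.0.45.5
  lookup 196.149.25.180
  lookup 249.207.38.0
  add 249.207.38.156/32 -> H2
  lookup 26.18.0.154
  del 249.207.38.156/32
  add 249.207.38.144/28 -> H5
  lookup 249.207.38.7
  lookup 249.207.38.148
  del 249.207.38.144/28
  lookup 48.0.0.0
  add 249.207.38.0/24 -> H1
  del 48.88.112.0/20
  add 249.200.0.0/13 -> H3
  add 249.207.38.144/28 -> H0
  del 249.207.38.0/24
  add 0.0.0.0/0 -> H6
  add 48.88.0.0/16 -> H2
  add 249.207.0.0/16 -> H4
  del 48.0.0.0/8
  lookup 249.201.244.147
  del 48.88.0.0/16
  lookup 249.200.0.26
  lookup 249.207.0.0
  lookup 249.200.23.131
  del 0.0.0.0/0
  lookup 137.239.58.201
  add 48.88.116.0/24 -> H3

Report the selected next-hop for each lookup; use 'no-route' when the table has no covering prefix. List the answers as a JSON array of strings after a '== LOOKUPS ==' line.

Apply in order:
  add 48.88.116.144/28 -> H2 at depth 28
  del 48.88.116.144/28 (clear depth 28)
  add 48.0.0.0/8 -> H7 at depth 8
  Q 48.0.59.51: descend 001100000 ; hops seen [H7] ; pick H7
  add 0.0.0.0/0 -> H5 at depth 0
  add 249.207.38.0/24 -> H2 at depth 24
  add 48.88.112.0/20 -> H0 at depth 20
  add 48.0.0.0/8 -> H5 at depth 8
  add 249.207.38.156/31 -> H6 at depth 31
  del 249.207.38.156/31 (clear depth 31)
  Q 48.0.45.5: descend 001100000 ; hops seen [H5,H5] ; pick H5
  Q 196.149.25.180: descend 11 ; hops seen [H5] ; pick H5
  Q 249.207.38.0: descend 111110011100111100100110 ; hops seen [H5,H2] ; pick H2
  add 249.207.38.156/32 -> H2 at depth 32
  Q 26.18.0.154: descend 00 ; hops seen [H5] ; pick H5
  del 249.207.38.156/32 (clear depth 32)
  add 249.207.38.144/28 -> H5 at depth 28
  Q 249.207.38.7: descend 111110011100111100100110 ; hops seen [H5,H2] ; pick H2
  Q 249.207.38.148: descend 1111100111001111001001101001 ; hops seen [H5,H2,H5] ; pick H5
  del 249.207.38.144/28 (clear depth 28)
  Q 48.0.0.0: descend 001100000 ; hops seen [H5,H5] ; pick H5
  add 249.207.38.0/24 -> H1 at depth 24
  del 48.88.112.0/20 (clear depth 20)
  add 249.200.0.0/13 -> H3 at depth 13
  add 249.207.38.144/28 -> H0 at depth 28
  del 249.207.38.0/24 (clear depth 24)
  add 0.0.0.0/0 -> H6 at depth 0
  add 48.88.0.0/16 -> H2 at depth 16
  add 249.207.0.0/16 -> H4 at depth 16
  del 48.0.0.0/8 (clear depth 8)
  Q 249.201.244.147: descend 1111100111001 ; hops seen [H6,H3] ; pick H3
  del 48.88.0.0/16 (clear depth 16)
  Q 249.200.0.26: descend 1111100111001 ; hops seen [H6,H3] ; pick H3
  Q 249.207.0.0: descend 111110011100111100 ; hops seen [H6,H3,H4] ; pick H4
  Q 249.200.23.131: descend 1111100111001 ; hops seen [H6,H3] ; pick H3
  del 0.0.0.0/0 (clear depth 0)
  Q 137.239.58.201: descend 1 ; hops seen [∅] ; pick no-route
  add 48.88.116.0/24 -> H3 at depth 24

== LOOKUPS ==
["H7","H5","H5","H2","H5","H2","H5","H5","H3","H3","H4","H3","no-route"]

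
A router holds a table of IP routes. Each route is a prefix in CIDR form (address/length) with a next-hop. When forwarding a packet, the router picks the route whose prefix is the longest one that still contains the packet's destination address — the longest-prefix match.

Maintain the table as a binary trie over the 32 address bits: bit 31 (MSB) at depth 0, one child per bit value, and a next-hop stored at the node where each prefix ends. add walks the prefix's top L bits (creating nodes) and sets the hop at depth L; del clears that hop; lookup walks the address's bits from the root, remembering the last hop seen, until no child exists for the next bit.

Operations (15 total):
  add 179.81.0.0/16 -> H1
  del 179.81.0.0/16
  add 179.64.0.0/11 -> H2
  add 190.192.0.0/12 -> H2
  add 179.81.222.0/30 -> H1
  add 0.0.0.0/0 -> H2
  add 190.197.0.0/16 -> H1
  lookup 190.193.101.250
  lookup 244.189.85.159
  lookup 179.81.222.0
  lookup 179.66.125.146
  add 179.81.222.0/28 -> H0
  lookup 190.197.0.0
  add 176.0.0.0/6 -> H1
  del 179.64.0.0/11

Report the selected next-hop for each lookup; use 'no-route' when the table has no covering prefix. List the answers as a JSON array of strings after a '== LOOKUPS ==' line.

Trace:
  + 179.81.0.0/16 (H1) depth=16
  - 179.81.0.0/16 clear@16
  + 179.64.0.0/11 (H2) depth=11
  + 190.192.0.0/12 (H2) depth=12
  + 179.81.222.0/30 (H1) depth=30
  + 0.0.0.0/0 (H2) depth=0
  + 190.197.0.0/16 (H1) depth=16
  Q 190.193.101.250: descend 1011111011000 ; hops seen [H2,H2] ; pick H2
  Q 244.189.85.159: descend 1 ; hops seen [H2] ; pick H2
  Q 179.81.222.0: descend 101100110101000111011110000000 ; hops seen [H2,H2,H1] ; pick H1
  Q 179.66.125.146: descend 10110011010 ; hops seen [H2,H2] ; pick H2
  + 179.81.222.0/28 (H0) depth=28
  Q 190.197.0.0: descend 1011111011000101 ; hops seen [H2,H2,H1] ; pick H1
  + 176.0.0.0/6 (H1) depth=6
  - 179.64.0.0/11 clear@11

== LOOKUPS ==
["H2","H2","H1","H2","H1"]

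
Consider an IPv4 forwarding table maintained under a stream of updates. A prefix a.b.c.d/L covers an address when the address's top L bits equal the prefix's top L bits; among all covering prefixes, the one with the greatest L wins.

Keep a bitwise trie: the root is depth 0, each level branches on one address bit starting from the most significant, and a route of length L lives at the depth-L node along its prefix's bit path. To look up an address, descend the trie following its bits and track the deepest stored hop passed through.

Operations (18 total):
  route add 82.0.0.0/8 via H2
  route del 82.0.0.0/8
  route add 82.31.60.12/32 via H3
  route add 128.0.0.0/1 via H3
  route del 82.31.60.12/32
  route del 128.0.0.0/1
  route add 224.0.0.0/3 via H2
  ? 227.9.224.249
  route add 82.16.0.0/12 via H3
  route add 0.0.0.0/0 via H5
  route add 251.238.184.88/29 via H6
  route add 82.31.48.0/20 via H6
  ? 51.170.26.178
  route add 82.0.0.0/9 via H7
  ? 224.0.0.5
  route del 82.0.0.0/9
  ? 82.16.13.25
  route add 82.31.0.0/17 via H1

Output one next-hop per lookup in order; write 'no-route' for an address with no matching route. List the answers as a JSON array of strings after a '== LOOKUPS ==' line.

Trace:
  add 82.0.0.0/8 -> H2 at depth 8
  - 82.0.0.0/8 clear@8
  add 82.31.60.12/32 -> H3 at depth 32
  add 128.0.0.0/1 -> H3 at depth 1
  - 82.31.60.12/32 clear@32
  - 128.0.0.0/1 clear@1
  add 224.0.0.0/3 -> H2 at depth 3
  ? 227.9.224.249  path d0:-→d1:-→d2:-→d3:H2  best=H2
  add 82.16.0.0/12 -> H3 at depth 12
  add 0.0.0.0/0 -> H5 at depth 0
  add 251.238.184.88/29 -> H6 at depth 29
  add 82.31.48.0/20 -> H6 at depth 20
  ? 51.170.26.178  path d0:H5→d1:-  best=H5
  add 82.0.0.0/9 -> H7 at depth 9
  ? 224.0.0.5  path d0:H5→d1:-→d2:-→d3:H2  best=H2
  - 82.0.0.0/9 clear@9
  ? 82.16.13.25  path d0:H5→d1:-→d2:-→d3:-→d4:-→d5:-→d6:-→d7:-→d8:-→d9:-→d10:-→d11:-→d12:H3  best=H3
  add 82.31.0.0/17 -> H1 at depth 17

== LOOKUPS ==
["H2","H5","H2","H3"]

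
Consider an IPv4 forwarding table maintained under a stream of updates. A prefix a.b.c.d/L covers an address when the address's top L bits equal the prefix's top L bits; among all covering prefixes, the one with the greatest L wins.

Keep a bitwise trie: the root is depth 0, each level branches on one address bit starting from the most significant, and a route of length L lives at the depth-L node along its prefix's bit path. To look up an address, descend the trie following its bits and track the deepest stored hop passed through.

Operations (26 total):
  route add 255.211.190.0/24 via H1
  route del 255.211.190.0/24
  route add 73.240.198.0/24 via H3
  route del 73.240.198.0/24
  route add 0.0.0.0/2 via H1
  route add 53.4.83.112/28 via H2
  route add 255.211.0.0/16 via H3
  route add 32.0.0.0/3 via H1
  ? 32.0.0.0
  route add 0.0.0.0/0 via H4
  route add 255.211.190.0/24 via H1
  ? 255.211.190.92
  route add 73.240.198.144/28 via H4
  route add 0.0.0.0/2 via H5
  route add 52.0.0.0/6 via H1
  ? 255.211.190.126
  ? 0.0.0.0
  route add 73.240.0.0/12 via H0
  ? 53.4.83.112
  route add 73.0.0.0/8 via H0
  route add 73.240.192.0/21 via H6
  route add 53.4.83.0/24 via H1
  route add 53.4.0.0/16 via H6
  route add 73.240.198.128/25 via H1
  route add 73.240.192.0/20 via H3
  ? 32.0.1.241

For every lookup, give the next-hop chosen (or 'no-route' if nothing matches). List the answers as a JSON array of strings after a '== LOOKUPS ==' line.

Trace:
  + 255.211.190.0/24 (H1) depth=24
  del 255.211.190.0/24 (clear depth 24)
  + 73.240.198.0/24 (H3) depth=24
  del 73.240.198.0/24 (clear depth 24)
  + 0.0.0.0/2 (H1) depth=2
  + 53.4.83.112/28 (H2) depth=28
  + 255.211.0.0/16 (H3) depth=16
  + 32.0.0.0/3 (H1) depth=3
  Q 32.0.0.0: descend 001 ; hops seen [H1,H1] ; pick H1
  + 0.0.0.0/0 (H4) depth=0
  + 255.211.190.0/24 (H1) depth=24
  Q 255.211.190.92: descend 111111111101001110111110 ; hops seen [H4,H3,H1] ; pick H1
  + 73.240.198.144/28 (H4) depth=28
  + 0.0.0.0/2 (H5) depth=2
  + 52.0.0.0/6 (H1) depth=6
  Q 255.211.190.126: descend 111111111101001110111110 ; hops seen [H4,H3,H1] ; pick H1
  Q 0.0.0.0: descend 00 ; hops seen [H4,H5] ; pick H5
  + 73.240.0.0/12 (H0) depth=12
  Q 53.4.83.112: descend 0011010100000100010100110111 ; hops seen [H4,H5,H1,H1,H2] ; pick H2
  + 73.0.0.0/8 (H0) depth=8
  + 73.240.192.0/21 (H6) depth=21
  + 53.4.83.0/24 (H1) depth=24
  + 53.4.0.0/16 (H6) depth=16
  + 73.240.198.128/25 (H1) depth=25
  + 73.240.192.0/20 (H3) depth=20
  Q 32.0.1.241: descend 001 ; hops seen [H4,H5,H1] ; pick H1

== LOOKUPS ==
["H1","H1","H1","H5","H2","H1"]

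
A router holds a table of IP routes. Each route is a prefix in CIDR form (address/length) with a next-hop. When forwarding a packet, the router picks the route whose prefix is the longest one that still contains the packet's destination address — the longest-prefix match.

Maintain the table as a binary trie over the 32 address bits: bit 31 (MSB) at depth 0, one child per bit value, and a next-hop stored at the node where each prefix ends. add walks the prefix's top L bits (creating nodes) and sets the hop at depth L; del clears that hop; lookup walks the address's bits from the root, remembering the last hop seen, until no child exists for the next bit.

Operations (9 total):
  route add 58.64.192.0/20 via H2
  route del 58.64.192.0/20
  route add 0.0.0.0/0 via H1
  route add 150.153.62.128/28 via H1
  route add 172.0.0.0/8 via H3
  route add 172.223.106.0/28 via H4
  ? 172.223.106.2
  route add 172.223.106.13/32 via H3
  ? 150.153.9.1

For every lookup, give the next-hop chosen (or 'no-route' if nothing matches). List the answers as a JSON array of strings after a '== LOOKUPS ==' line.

Apply in order:
  add 58.64.192.0/20 -> H2 at depth 20
  - 58.64.192.0/20 clear@20
  add 0.0.0.0/0 -> H1 at depth 0
  add 150.153.62.128/28 -> H1 at depth 28
  add 172.0.0.0/8 -> H3 at depth 8
  add 172.223.106.0/28 -> H4 at depth 28
  ? 172.223.106.2  path d0:H1→d1:-→d2:-→d3:-→d4:-→d5:-→d6:-→d7:-→d8:H3→d9:-→d10:-→d11:-→d12:-→d13:-→d14:-→d15:-→d16:-→d17:-→d18:-→d19:-→d20:-→d21:-→d22:-→d23:-→d24:-→d25:-→d26:-→d27:-→d28:H4  best=H4
  add 172.223.106.13/32 -> H3 at depth 32
  ? 150.153.9.1  path d0:H1→d1:-→d2:-→d3:-→d4:-→d5:-→d6:-→d7:-→d8:-→d9:-→d10:-→d11:-→d12:-→d13:-→d14:-→d15:-→d16:-→d17:-→d18:-  best=H1

== LOOKUPS ==
["H4","H1"]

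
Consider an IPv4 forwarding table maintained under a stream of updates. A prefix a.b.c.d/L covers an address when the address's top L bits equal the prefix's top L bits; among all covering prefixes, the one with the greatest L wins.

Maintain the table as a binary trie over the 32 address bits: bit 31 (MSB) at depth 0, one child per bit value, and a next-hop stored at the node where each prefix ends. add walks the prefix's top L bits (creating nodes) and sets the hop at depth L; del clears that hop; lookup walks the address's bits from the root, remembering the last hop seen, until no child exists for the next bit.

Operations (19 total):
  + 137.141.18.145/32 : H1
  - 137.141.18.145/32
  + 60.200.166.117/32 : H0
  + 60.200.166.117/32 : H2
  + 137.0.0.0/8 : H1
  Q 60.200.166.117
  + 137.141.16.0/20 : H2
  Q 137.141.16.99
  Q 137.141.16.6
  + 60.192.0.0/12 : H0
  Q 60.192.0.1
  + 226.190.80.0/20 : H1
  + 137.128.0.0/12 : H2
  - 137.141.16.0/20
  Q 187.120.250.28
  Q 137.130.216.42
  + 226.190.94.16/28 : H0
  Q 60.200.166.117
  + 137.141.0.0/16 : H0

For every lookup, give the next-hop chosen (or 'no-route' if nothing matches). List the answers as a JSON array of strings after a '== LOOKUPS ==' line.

Trace:
  + 137.141.18.145/32 (H1) depth=32
  del 137.141.18.145/32 (clear depth 32)
  + 60.200.166.117/32 (H0) depth=32
  + 60.200.166.117/32 (H2) depth=32
  + 137.0.0.0/8 (H1) depth=8
  lookup 60.200.166.117: bits 00111100110010001010011001110101 walk d0:-→d1:-→d2:-→d3:-→d4:-→d5:-→d6:-→d7:-→d8:-→d9:-→d10:-→d11:-→d12:-→d13:-→d14:-→d15:-→d16:-→d17:-→d18:-→d19:-→d20:-→d21:-→d22:-→d23:-→d24:-→d25:-→d26:-→d27:-→d28:-→d29:-→d30:-→d31:-→d32:H2 -> H2
  + 137.141.16.0/20 (H2) depth=20
  lookup 137.141.16.99: bits 1000100110001101000100 walk d0:-→d1:-→d2:-→d3:-→d4:-→d5:-→d6:-→d7:-→d8:H1→d9:-→d10:-→d11:-→d12:-→d13:-→d14:-→d15:-→d16:-→d17:-→d18:-→d19:-→d20:H2→d21:-→d22:- -> H2
  lookup 137.141.16.6: bits 1000100110001101000100 walk d0:-→d1:-→d2:-→d3:-→d4:-→d5:-→d6:-→d7:-→d8:H1→d9:-→d10:-→d11:-→d12:-→d13:-→d14:-→d15:-→d16:-→d17:-→d18:-→d19:-→d20:H2→d21:-→d22:- -> H2
  + 60.192.0.0/12 (H0) depth=12
  lookup 60.192.0.1: bits 001111001100 walk d0:-→d1:-→d2:-→d3:-→d4:-→d5:-→d6:-→d7:-→d8:-→d9:-→d10:-→d11:-→d12:H0 -> H0
  + 226.190.80.0/20 (H1) depth=20
  + 137.128.0.0/12 (H2) depth=12
  del 137.141.16.0/20 (clear depth 20)
  lookup 187.120.250.28: bits 10 walk d0:-→d1:-→d2:- -> no-route
  lookup 137.130.216.42: bits 100010011000 walk d0:-→d1:-→d2:-→d3:-→d4:-→d5:-→d6:-→d7:-→d8:H1→d9:-→d10:-→d11:-→d12:H2 -> H2
  + 226.190.94.16/28 (H0) depth=28
  lookup 60.200.166.117: bits 00111100110010001010011001110101 walk d0:-→d1:-→d2:-→d3:-→d4:-→d5:-→d6:-→d7:-→d8:-→d9:-→d10:-→d11:-→d12:H0→d13:-→d14:-→d15:-→d16:-→d17:-→d18:-→d19:-→d20:-→d21:-→d22:-→d23:-→d24:-→d25:-→d26:-→d27:-→d28:-→d29:-→d30:-→d31:-→d32:H2 -> H2
  + 137.141.0.0/16 (H0) depth=16

== LOOKUPS ==
["H2","H2","H2","H0","no-route","H2","H2"]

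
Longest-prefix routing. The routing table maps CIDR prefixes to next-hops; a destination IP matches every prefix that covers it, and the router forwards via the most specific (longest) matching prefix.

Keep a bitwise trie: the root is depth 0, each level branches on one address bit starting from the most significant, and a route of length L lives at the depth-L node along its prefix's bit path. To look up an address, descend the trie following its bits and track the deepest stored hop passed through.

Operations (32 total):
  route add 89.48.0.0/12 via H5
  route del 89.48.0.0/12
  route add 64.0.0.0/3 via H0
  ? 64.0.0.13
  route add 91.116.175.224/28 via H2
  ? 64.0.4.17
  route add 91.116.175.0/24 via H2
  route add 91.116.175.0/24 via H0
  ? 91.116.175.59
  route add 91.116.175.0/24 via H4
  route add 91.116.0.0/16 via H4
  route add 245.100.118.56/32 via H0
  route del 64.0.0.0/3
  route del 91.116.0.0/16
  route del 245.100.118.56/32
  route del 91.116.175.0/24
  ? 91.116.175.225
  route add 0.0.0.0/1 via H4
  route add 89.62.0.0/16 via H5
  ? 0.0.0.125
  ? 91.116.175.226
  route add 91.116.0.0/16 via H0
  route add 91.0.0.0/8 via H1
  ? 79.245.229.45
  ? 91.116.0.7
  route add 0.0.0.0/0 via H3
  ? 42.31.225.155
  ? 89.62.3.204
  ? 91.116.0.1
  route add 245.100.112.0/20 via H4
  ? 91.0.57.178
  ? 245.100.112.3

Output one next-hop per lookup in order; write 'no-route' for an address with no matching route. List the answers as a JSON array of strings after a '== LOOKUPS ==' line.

Process each operation:
  add 89.48.0.0/12 -> H5 at depth 12
  - 89.48.0.0/12 clear@12
  add 64.0.0.0/3 -> H0 at depth 3
  ? 64.0.0.13  path d0:-→d1:-→d2:-→d3:H0  best=H0
  add 91.116.175.224/28 -> H2 at depth 28
  ? 64.0.4.17  path d0:-→d1:-→d2:-→d3:H0  best=H0
  add 91.116.175.0/24 -> H2 at depth 24
  add 91.116.175.0/24 -> H0 at depth 24
  ? 91.116.175.59  path d0:-→d1:-→d2:-→d3:H0→d4:-→d5:-→d6:-→d7:-→d8:-→d9:-→d10:-→d11:-→d12:-→d13:-→d14:-→d15:-→d16:-→d17:-→d18:-→d19:-→d20:-→d21:-→d22:-→d23:-→d24:H0  best=H0
  add 91.116.175.0/24 -> H4 at depth 24
  add 91.116.0.0/16 -> H4 at depth 16
  add 245.100.118.56/32 -> H0 at depth 32
  - 64.0.0.0/3 clear@3
  - 91.116.0.0/16 clear@16
  - 245.100.118.56/32 clear@32
  - 91.116.175.0/24 clear@24
  ? 91.116.175.225  path d0:-→d1:-→d2:-→d3:-→d4:-→d5:-→d6:-→d7:-→d8:-→d9:-→d10:-→d11:-→d12:-→d13:-→d14:-→d15:-→d16:-→d17:-→d18:-→d19:-→d20:-→d21:-→d22:-→d23:-→d24:-→d25:-→d26:-→d27:-→d28:H2  best=H2
  add 0.0.0.0/1 -> H4 at depth 1
  add 89.62.0.0/16 -> H5 at depth 16
  ? 0.0.0.125  path d0:-→d1:H4  best=H4
  ? 91.116.175.226  path d0:-→d1:H4→d2:-→d3:-→d4:-→d5:-→d6:-→d7:-→d8:-→d9:-→d10:-→d11:-→d12:-→d13:-→d14:-→d15:-→d16:-→d17:-→d18:-→d19:-→d20:-→d21:-→d22:-→d23:-→d24:-→d25:-→d26:-→d27:-→d28:H2  best=H2
  add 91.116.0.0/16 -> H0 at depth 16
  add 91.0.0.0/8 -> H1 at depth 8
  ? 79.245.229.45  path d0:-→d1:H4→d2:-→d3:-  best=H4
  ? 91.116.0.7  path d0:-→d1:H4→d2:-→d3:-→d4:-→d5:-→d6:-→d7:-→d8:H1→d9:-→d10:-→d11:-→d12:-→d13:-→d14:-→d15:-→d16:H0  best=H0
  add 0.0.0.0/0 -> H3 at depth 0
  ? 42.31.225.155  path d0:H3→d1:H4  best=H4
  ? 89.62.3.204  path d0:H3→d1:H4→d2:-→d3:-→d4:-→d5:-→d6:-→d7:-→d8:-→d9:-→d10:-→d11:-→d12:-→d13:-→d14:-→d15:-→d16:H5  best=H5
  ? 91.116.0.1  path d0:H3→d1:H4→d2:-→d3:-→d4:-→d5:-→d6:-→d7:-→d8:H1→d9:-→d10:-→d11:-→d12:-→d13:-→d14:-→d15:-→d16:H0  best=H0
  add 245.100.112.0/20 -> H4 at depth 20
  ? 91.0.57.178  path d0:H3→d1:H4→d2:-→d3:-→d4:-→d5:-→d6:-→d7:-→d8:H1→d9:-  best=H1
  ? 245.100.112.3  path d0:H3→d1:-→d2:-→d3:-→d4:-→d5:-→d6:-→d7:-→d8:-→d9:-→d10:-→d11:-→d12:-→d13:-→d14:-→d15:-→d16:-→d17:-→d18:-→d19:-→d20:H4→d21:-  best=H4

== LOOKUPS ==
["H0","H0","H0","H2","H4","H2","H4","H0","H4","H5","H0","H1","H4"]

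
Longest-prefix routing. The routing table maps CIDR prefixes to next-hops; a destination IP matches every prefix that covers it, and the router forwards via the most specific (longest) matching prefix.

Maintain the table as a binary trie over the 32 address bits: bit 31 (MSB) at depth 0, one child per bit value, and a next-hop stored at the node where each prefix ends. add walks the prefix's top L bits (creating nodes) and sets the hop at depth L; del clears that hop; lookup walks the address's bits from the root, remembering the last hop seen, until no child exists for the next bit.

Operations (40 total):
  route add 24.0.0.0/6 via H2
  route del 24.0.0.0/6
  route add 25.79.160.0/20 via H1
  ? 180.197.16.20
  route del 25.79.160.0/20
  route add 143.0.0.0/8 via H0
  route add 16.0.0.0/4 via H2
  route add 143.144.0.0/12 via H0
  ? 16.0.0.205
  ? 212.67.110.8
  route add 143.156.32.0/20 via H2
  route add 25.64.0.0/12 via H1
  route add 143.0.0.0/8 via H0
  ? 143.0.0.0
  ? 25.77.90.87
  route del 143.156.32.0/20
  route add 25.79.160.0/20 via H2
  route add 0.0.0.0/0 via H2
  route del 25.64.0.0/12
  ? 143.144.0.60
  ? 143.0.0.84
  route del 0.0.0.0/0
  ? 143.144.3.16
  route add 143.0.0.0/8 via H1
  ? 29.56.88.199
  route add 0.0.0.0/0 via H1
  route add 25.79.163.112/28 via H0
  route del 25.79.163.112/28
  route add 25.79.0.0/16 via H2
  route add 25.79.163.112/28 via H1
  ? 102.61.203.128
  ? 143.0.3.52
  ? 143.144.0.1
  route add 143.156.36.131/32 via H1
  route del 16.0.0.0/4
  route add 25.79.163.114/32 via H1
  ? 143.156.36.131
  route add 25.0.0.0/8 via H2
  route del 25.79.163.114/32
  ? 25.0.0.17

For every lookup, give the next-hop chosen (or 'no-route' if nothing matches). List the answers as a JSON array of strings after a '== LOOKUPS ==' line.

Trace:
  + 24.0.0.0/6 (H2) depth=6
  - 24.0.0.0/6 clear@6
  + 25.79.160.0/20 (H1) depth=20
  lookup 180.197.16.20: bits ε walk d0:- -> no-route
  - 25.79.160.0/20 clear@20
  + 143.0.0.0/8 (H0) depth=8
  + 16.0.0.0/4 (H2) depth=4
  + 143.144.0.0/12 (H0) depth=12
  lookup 16.0.0.205: bits 0001 walk d0:-→d1:-→d2:-→d3:-→d4:H2 -> H2
  lookup 212.67.110.8: bits 1 walk d0:-→d1:- -> no-route
  + 143.156.32.0/20 (H2) depth=20
  + 25.64.0.0/12 (H1) depth=12
  + 143.0.0.0/8 (H0) depth=8
  lookup 143.0.0.0: bits 10001111 walk d0:-→d1:-→d2:-→d3:-→d4:-→d5:-→d6:-→d7:-→d8:H0 -> H0
  lookup 25.77.90.87: bits 00011001010011 walk d0:-→d1:-→d2:-→d3:-→d4:H2→d5:-→d6:-→d7:-→d8:-→d9:-→d10:-→d11:-→d12:H1→d13:-→d14:- -> H1
  - 143.156.32.0/20 clear@20
  + 25.79.160.0/20 (H2) depth=20
  + 0.0.0.0/0 (H2) depth=0
  - 25.64.0.0/12 clear@12
  lookup 143.144.0.60: bits 100011111001 walk d0:H2→d1:-→d2:-→d3:-→d4:-→d5:-→d6:-→d7:-→d8:H0→d9:-→d10:-→d11:-→d12:H0 -> H0
  lookup 143.0.0.84: bits 10001111 walk d0:H2→d1:-→d2:-→d3:-→d4:-→d5:-→d6:-→d7:-→d8:H0 -> H0
  - 0.0.0.0/0 clear@0
  lookup 143.144.3.16: bits 100011111001 walk d0:-→d1:-→d2:-→d3:-→d4:-→d5:-→d6:-→d7:-→d8:H0→d9:-→d10:-→d11:-→d12:H0 -> H0
  + 143.0.0.0/8 (H1) depth=8
  lookup 29.56.88.199: bits 00011 walk d0:-→d1:-→d2:-→d3:-→d4:H2→d5:- -> H2
  + 0.0.0.0/0 (H1) depth=0
  + 25.79.163.112/28 (H0) depth=28
  - 25.79.163.112/28 clear@28
  + 25.79.0.0/16 (H2) depth=16
  + 25.79.163.112/28 (H1) depth=28
  lookup 102.61.203.128: bits 0 walk d0:H1→d1:- -> H1
  lookup 143.0.3.52: bits 10001111 walk d0:H1→d1:-→d2:-→d3:-→d4:-→d5:-→d6:-→d7:-→d8:H1 -> H1
  lookup 143.144.0.1: bits 100011111001 walk d0:H1→d1:-→d2:-→d3:-→d4:-→d5:-→d6:-→d7:-→d8:H1→d9:-→d10:-→d11:-→d12:H0 -> H0
  + 143.156.36.131/32 (H1) depth=32
  - 16.0.0.0/4 clear@4
  + 25.79.163.114/32 (H1) depth=32
  lookup 143.156.36.131: bits 10001111100111000010010010000011 walk d0:H1→d1:-→d2:-→d3:-→d4:-→d5:-→d6:-→d7:-→d8:H1→d9:-→d10:-→d11:-→d12:H0→d13:-→d14:-→d15:-→d16:-→d17:-→d18:-→d19:-→d20:-→d21:-→d22:-→d23:-→d24:-→d25:-→d26:-→d27:-→d28:-→d29:-→d30:-→d31:-→d32:H1 -> H1
  + 25.0.0.0/8 (H2) depth=8
  - 25.79.163.114/32 clear@32
  lookup 25.0.0.17: bits 000110010 walk d0:H1→d1:-→d2:-→d3:-→d4:-→d5:-→d6:-→d7:-→d8:H2→d9:- -> H2

== LOOKUPS ==
["no-route","H2","no-route","H0","H1","H0","H0","H0","H2","H1","H1","H0","H1","H2"]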